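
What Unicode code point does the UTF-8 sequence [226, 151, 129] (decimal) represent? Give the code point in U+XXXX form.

U+25C1

Leading byte 0xE2 = 11100010 matches 1110xxxx → 3-byte sequence.
Byte 1: 0xE2 = 11100010, payload 0010 (4 bits).
Byte 2: 0x97 = 10010111 (10xxxxxx ✓), payload 010111.
Byte 3: 0x81 = 10000001 (10xxxxxx ✓), payload 000001.
Concatenate: 0010010111000001 = 0x25C1 (16 bits → U+25C1).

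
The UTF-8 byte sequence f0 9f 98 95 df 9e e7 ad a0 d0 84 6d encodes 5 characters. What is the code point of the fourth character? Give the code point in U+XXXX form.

U+0404

Offset 0: leading byte 0xF0 = 11110000 → 4-byte char #1 = F0 9F 98 95.
Offset 4: leading byte 0xDF = 11011111 → 2-byte char #2 = DF 9E.
Offset 6: leading byte 0xE7 = 11100111 → 3-byte char #3 = E7 AD A0.
Offset 9: leading byte 0xD0 = 11010000 → 2-byte char #4 = D0 84.
Leading byte 0xD0 = 11010000 matches 110xxxxx → 2-byte sequence.
Byte 1: 0xD0 = 11010000, payload 10000 (5 bits).
Byte 2: 0x84 = 10000100 (10xxxxxx ✓), payload 000100.
Concatenate: 10000000100 = 0x404 (11 bits → U+0404).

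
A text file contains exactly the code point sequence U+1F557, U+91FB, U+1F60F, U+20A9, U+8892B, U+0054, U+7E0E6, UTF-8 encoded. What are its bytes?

U+1F557: 4-byte form → F0 9F 95 97.
U+91FB: 3-byte form → E9 87 BB.
U+1F60F: 4-byte form → F0 9F 98 8F.
U+20A9: 3-byte form → E2 82 A9.
U+8892B: 4-byte form → F2 88 A4 AB.
U+0054: 1-byte form → 54.
U+7E0E6: 4-byte form → F1 BE 83 A6.
Concatenated (23 bytes): F0 9F 95 97 E9 87 BB F0 9F 98 8F E2 82 A9 F2 88 A4 AB 54 F1 BE 83 A6.

F0 9F 95 97 E9 87 BB F0 9F 98 8F E2 82 A9 F2 88 A4 AB 54 F1 BE 83 A6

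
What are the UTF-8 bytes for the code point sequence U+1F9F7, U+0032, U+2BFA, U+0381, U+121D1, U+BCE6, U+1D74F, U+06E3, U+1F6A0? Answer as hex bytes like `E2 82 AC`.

U+1F9F7: 4-byte form → F0 9F A7 B7.
U+0032: 1-byte form → 32.
U+2BFA: 3-byte form → E2 AF BA.
U+0381: 2-byte form → CE 81.
U+121D1: 4-byte form → F0 92 87 91.
U+BCE6: 3-byte form → EB B3 A6.
U+1D74F: 4-byte form → F0 9D 9D 8F.
U+06E3: 2-byte form → DB A3.
U+1F6A0: 4-byte form → F0 9F 9A A0.
Concatenated (27 bytes): F0 9F A7 B7 32 E2 AF BA CE 81 F0 92 87 91 EB B3 A6 F0 9D 9D 8F DB A3 F0 9F 9A A0.

F0 9F A7 B7 32 E2 AF BA CE 81 F0 92 87 91 EB B3 A6 F0 9D 9D 8F DB A3 F0 9F 9A A0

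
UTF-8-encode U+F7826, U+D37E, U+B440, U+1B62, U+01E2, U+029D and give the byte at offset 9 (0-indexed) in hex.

U+F7826 → 4-byte form F3 B7 A0 A6 at offsets 0–3.
U+D37E → 3-byte form ED 8D BE at offsets 4–6.
U+B440 → 3-byte form EB 91 80 at offsets 7–9.
Offset 9 falls in char 3's range; it's byte 3 of EB 91 80 = 0x80.

0x80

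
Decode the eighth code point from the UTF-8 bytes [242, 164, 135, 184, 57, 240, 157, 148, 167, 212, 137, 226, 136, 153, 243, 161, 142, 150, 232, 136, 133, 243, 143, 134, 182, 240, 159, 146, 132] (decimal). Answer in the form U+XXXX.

Offset 0: leading byte 0xF2 = 11110010 → 4-byte char #1 = F2 A4 87 B8.
Offset 4: leading byte 0x39 = 00111001 → 1-byte char #2 = 39.
Offset 5: leading byte 0xF0 = 11110000 → 4-byte char #3 = F0 9D 94 A7.
Offset 9: leading byte 0xD4 = 11010100 → 2-byte char #4 = D4 89.
Offset 11: leading byte 0xE2 = 11100010 → 3-byte char #5 = E2 88 99.
Offset 14: leading byte 0xF3 = 11110011 → 4-byte char #6 = F3 A1 8E 96.
Offset 18: leading byte 0xE8 = 11101000 → 3-byte char #7 = E8 88 85.
Offset 21: leading byte 0xF3 = 11110011 → 4-byte char #8 = F3 8F 86 B6.
Leading byte 0xF3 = 11110011 matches 11110xxx → 4-byte sequence.
Byte 1: 0xF3 = 11110011, payload 011 (3 bits).
Byte 2: 0x8F = 10001111 (10xxxxxx ✓), payload 001111.
Byte 3: 0x86 = 10000110 (10xxxxxx ✓), payload 000110.
Byte 4: 0xB6 = 10110110 (10xxxxxx ✓), payload 110110.
Concatenate: 011001111000110110110 = 0xCF1B6 (21 bits → U+CF1B6).

U+CF1B6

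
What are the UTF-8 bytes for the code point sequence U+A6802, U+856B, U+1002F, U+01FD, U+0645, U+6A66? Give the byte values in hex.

F2 A6 A0 82 E8 95 AB F0 90 80 AF C7 BD D9 85 E6 A9 A6

U+A6802: 4-byte form → F2 A6 A0 82.
U+856B: 3-byte form → E8 95 AB.
U+1002F: 4-byte form → F0 90 80 AF.
U+01FD: 2-byte form → C7 BD.
U+0645: 2-byte form → D9 85.
U+6A66: 3-byte form → E6 A9 A6.
Concatenated (18 bytes): F2 A6 A0 82 E8 95 AB F0 90 80 AF C7 BD D9 85 E6 A9 A6.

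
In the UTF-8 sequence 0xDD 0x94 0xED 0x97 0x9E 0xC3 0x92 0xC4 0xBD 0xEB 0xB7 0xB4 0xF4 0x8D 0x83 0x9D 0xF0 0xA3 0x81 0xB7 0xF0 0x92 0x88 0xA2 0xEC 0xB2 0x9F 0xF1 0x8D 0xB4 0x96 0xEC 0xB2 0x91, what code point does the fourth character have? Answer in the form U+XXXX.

Offset 0: leading byte 0xDD = 11011101 → 2-byte char #1 = DD 94.
Offset 2: leading byte 0xED = 11101101 → 3-byte char #2 = ED 97 9E.
Offset 5: leading byte 0xC3 = 11000011 → 2-byte char #3 = C3 92.
Offset 7: leading byte 0xC4 = 11000100 → 2-byte char #4 = C4 BD.
Leading byte 0xC4 = 11000100 matches 110xxxxx → 2-byte sequence.
Byte 1: 0xC4 = 11000100, payload 00100 (5 bits).
Byte 2: 0xBD = 10111101 (10xxxxxx ✓), payload 111101.
Concatenate: 00100111101 = 0x13D (11 bits → U+013D).

U+013D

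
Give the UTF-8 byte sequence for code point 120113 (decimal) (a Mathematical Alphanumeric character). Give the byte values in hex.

U+1D531 = 0x1D531 = 120113 decimal. In range U+10000–U+10FFFF → 4-byte form: 11110xxx 10xxxxxx 10xxxxxx 10xxxxxx.
Binary (21 bits): 000011101010100110001.
Split 3+6+6+6: 000 | 011101 | 010100 | 110001.
Byte 1: 11110000 = 0xF0.
Byte 2: 10011101 = 0x9D.
Byte 3: 10010100 = 0x94.
Byte 4: 10110001 = 0xB1.

F0 9D 94 B1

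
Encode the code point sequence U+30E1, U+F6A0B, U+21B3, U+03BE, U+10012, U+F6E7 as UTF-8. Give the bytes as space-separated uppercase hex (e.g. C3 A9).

U+30E1: 3-byte form → E3 83 A1.
U+F6A0B: 4-byte form → F3 B6 A8 8B.
U+21B3: 3-byte form → E2 86 B3.
U+03BE: 2-byte form → CE BE.
U+10012: 4-byte form → F0 90 80 92.
U+F6E7: 3-byte form → EF 9B A7.
Concatenated (19 bytes): E3 83 A1 F3 B6 A8 8B E2 86 B3 CE BE F0 90 80 92 EF 9B A7.

E3 83 A1 F3 B6 A8 8B E2 86 B3 CE BE F0 90 80 92 EF 9B A7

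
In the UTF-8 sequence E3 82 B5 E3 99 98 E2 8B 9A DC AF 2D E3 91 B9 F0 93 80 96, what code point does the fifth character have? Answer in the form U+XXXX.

Offset 0: leading byte 0xE3 = 11100011 → 3-byte char #1 = E3 82 B5.
Offset 3: leading byte 0xE3 = 11100011 → 3-byte char #2 = E3 99 98.
Offset 6: leading byte 0xE2 = 11100010 → 3-byte char #3 = E2 8B 9A.
Offset 9: leading byte 0xDC = 11011100 → 2-byte char #4 = DC AF.
Offset 11: leading byte 0x2D = 00101101 → 1-byte char #5 = 2D.
Leading byte 0x2D = 00101101 matches 0xxxxxxx → 1-byte sequence.
Byte 1: 0x2D = 00101101, payload 0101101 (7 bits).
Concatenate: 0101101 = 0x2D (7 bits → U+002D).

U+002D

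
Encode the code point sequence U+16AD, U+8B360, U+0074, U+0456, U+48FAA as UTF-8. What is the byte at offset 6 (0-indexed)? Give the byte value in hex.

0xA0

U+16AD → 3-byte form E1 9A AD at offsets 0–2.
U+8B360 → 4-byte form F2 8B 8D A0 at offsets 3–6.
Offset 6 falls in char 2's range; it's byte 4 of F2 8B 8D A0 = 0xA0.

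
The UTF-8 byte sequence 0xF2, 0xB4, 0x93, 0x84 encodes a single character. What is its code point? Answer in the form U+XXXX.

Leading byte 0xF2 = 11110010 matches 11110xxx → 4-byte sequence.
Byte 1: 0xF2 = 11110010, payload 010 (3 bits).
Byte 2: 0xB4 = 10110100 (10xxxxxx ✓), payload 110100.
Byte 3: 0x93 = 10010011 (10xxxxxx ✓), payload 010011.
Byte 4: 0x84 = 10000100 (10xxxxxx ✓), payload 000100.
Concatenate: 010110100010011000100 = 0xB44C4 (21 bits → U+B44C4).

U+B44C4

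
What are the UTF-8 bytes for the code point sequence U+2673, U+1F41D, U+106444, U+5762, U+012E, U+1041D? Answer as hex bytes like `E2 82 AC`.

E2 99 B3 F0 9F 90 9D F4 86 91 84 E5 9D A2 C4 AE F0 90 90 9D

U+2673: 3-byte form → E2 99 B3.
U+1F41D: 4-byte form → F0 9F 90 9D.
U+106444: 4-byte form → F4 86 91 84.
U+5762: 3-byte form → E5 9D A2.
U+012E: 2-byte form → C4 AE.
U+1041D: 4-byte form → F0 90 90 9D.
Concatenated (20 bytes): E2 99 B3 F0 9F 90 9D F4 86 91 84 E5 9D A2 C4 AE F0 90 90 9D.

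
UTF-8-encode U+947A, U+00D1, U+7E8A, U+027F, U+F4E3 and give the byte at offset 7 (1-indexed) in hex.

1-indexed offset 7 is 0-indexed offset 6.
U+947A → 3-byte form E9 91 BA at offsets 0–2.
U+00D1 → 2-byte form C3 91 at offsets 3–4.
U+7E8A → 3-byte form E7 BA 8A at offsets 5–7.
Offset 6 falls in char 3's range; it's byte 2 of E7 BA 8A = 0xBA.

0xBA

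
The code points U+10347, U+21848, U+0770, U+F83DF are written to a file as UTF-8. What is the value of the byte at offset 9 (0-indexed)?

U+10347 → 4-byte form F0 90 8D 87 at offsets 0–3.
U+21848 → 4-byte form F0 A1 A1 88 at offsets 4–7.
U+0770 → 2-byte form DD B0 at offsets 8–9.
Offset 9 falls in char 3's range; it's byte 2 of DD B0 = 0xB0.

0xB0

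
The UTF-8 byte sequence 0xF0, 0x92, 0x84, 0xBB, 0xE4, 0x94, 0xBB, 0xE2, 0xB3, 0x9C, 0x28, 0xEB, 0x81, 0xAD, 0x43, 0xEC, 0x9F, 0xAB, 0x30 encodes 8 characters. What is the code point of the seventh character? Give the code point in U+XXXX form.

U+C7EB

Offset 0: leading byte 0xF0 = 11110000 → 4-byte char #1 = F0 92 84 BB.
Offset 4: leading byte 0xE4 = 11100100 → 3-byte char #2 = E4 94 BB.
Offset 7: leading byte 0xE2 = 11100010 → 3-byte char #3 = E2 B3 9C.
Offset 10: leading byte 0x28 = 00101000 → 1-byte char #4 = 28.
Offset 11: leading byte 0xEB = 11101011 → 3-byte char #5 = EB 81 AD.
Offset 14: leading byte 0x43 = 01000011 → 1-byte char #6 = 43.
Offset 15: leading byte 0xEC = 11101100 → 3-byte char #7 = EC 9F AB.
Leading byte 0xEC = 11101100 matches 1110xxxx → 3-byte sequence.
Byte 1: 0xEC = 11101100, payload 1100 (4 bits).
Byte 2: 0x9F = 10011111 (10xxxxxx ✓), payload 011111.
Byte 3: 0xAB = 10101011 (10xxxxxx ✓), payload 101011.
Concatenate: 1100011111101011 = 0xC7EB (16 bits → U+C7EB).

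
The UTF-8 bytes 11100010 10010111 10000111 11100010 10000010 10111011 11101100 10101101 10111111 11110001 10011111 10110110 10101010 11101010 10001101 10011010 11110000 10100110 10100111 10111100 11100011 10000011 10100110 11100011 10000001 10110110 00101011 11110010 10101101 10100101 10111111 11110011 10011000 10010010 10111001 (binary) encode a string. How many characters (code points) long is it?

11

Byte at offset 0: 0xE2 = 11100010 → 3-byte char (#1). Advance 3.
Byte at offset 3: 0xE2 = 11100010 → 3-byte char (#2). Advance 3.
Byte at offset 6: 0xEC = 11101100 → 3-byte char (#3). Advance 3.
Byte at offset 9: 0xF1 = 11110001 → 4-byte char (#4). Advance 4.
Byte at offset 13: 0xEA = 11101010 → 3-byte char (#5). Advance 3.
Byte at offset 16: 0xF0 = 11110000 → 4-byte char (#6). Advance 4.
Byte at offset 20: 0xE3 = 11100011 → 3-byte char (#7). Advance 3.
Byte at offset 23: 0xE3 = 11100011 → 3-byte char (#8). Advance 3.
Byte at offset 26: 0x2B = 00101011 → 1-byte char (#9). Advance 1.
Byte at offset 27: 0xF2 = 11110010 → 4-byte char (#10). Advance 4.
Byte at offset 31: 0xF3 = 11110011 → 4-byte char (#11). Advance 4.
Reached end at offset 35 after 11 code points.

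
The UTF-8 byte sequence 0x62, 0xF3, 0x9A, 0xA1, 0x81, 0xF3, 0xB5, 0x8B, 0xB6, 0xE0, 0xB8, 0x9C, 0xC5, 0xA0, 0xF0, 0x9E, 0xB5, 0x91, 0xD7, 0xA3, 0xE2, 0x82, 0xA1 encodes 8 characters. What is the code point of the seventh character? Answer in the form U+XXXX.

U+05E3

Offset 0: leading byte 0x62 = 01100010 → 1-byte char #1 = 62.
Offset 1: leading byte 0xF3 = 11110011 → 4-byte char #2 = F3 9A A1 81.
Offset 5: leading byte 0xF3 = 11110011 → 4-byte char #3 = F3 B5 8B B6.
Offset 9: leading byte 0xE0 = 11100000 → 3-byte char #4 = E0 B8 9C.
Offset 12: leading byte 0xC5 = 11000101 → 2-byte char #5 = C5 A0.
Offset 14: leading byte 0xF0 = 11110000 → 4-byte char #6 = F0 9E B5 91.
Offset 18: leading byte 0xD7 = 11010111 → 2-byte char #7 = D7 A3.
Leading byte 0xD7 = 11010111 matches 110xxxxx → 2-byte sequence.
Byte 1: 0xD7 = 11010111, payload 10111 (5 bits).
Byte 2: 0xA3 = 10100011 (10xxxxxx ✓), payload 100011.
Concatenate: 10111100011 = 0x5E3 (11 bits → U+05E3).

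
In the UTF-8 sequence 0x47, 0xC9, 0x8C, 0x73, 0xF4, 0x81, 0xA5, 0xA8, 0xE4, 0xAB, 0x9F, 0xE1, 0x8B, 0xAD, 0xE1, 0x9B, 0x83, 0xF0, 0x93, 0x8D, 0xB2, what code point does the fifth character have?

Offset 0: leading byte 0x47 = 01000111 → 1-byte char #1 = 47.
Offset 1: leading byte 0xC9 = 11001001 → 2-byte char #2 = C9 8C.
Offset 3: leading byte 0x73 = 01110011 → 1-byte char #3 = 73.
Offset 4: leading byte 0xF4 = 11110100 → 4-byte char #4 = F4 81 A5 A8.
Offset 8: leading byte 0xE4 = 11100100 → 3-byte char #5 = E4 AB 9F.
Leading byte 0xE4 = 11100100 matches 1110xxxx → 3-byte sequence.
Byte 1: 0xE4 = 11100100, payload 0100 (4 bits).
Byte 2: 0xAB = 10101011 (10xxxxxx ✓), payload 101011.
Byte 3: 0x9F = 10011111 (10xxxxxx ✓), payload 011111.
Concatenate: 0100101011011111 = 0x4ADF (16 bits → U+4ADF).

U+4ADF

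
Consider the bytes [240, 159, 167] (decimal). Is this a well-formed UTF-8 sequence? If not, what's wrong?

Leading byte 0xF0 = 11110000 → 4-byte form, but only 3 bytes are present.

invalid (sequence truncated)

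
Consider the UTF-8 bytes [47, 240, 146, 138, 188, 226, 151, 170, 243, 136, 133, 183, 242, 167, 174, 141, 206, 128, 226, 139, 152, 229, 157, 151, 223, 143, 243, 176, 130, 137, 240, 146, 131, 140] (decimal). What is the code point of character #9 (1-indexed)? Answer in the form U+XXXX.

Offset 0: leading byte 0x2F = 00101111 → 1-byte char #1 = 2F.
Offset 1: leading byte 0xF0 = 11110000 → 4-byte char #2 = F0 92 8A BC.
Offset 5: leading byte 0xE2 = 11100010 → 3-byte char #3 = E2 97 AA.
Offset 8: leading byte 0xF3 = 11110011 → 4-byte char #4 = F3 88 85 B7.
Offset 12: leading byte 0xF2 = 11110010 → 4-byte char #5 = F2 A7 AE 8D.
Offset 16: leading byte 0xCE = 11001110 → 2-byte char #6 = CE 80.
Offset 18: leading byte 0xE2 = 11100010 → 3-byte char #7 = E2 8B 98.
Offset 21: leading byte 0xE5 = 11100101 → 3-byte char #8 = E5 9D 97.
Offset 24: leading byte 0xDF = 11011111 → 2-byte char #9 = DF 8F.
Leading byte 0xDF = 11011111 matches 110xxxxx → 2-byte sequence.
Byte 1: 0xDF = 11011111, payload 11111 (5 bits).
Byte 2: 0x8F = 10001111 (10xxxxxx ✓), payload 001111.
Concatenate: 11111001111 = 0x7CF (11 bits → U+07CF).

U+07CF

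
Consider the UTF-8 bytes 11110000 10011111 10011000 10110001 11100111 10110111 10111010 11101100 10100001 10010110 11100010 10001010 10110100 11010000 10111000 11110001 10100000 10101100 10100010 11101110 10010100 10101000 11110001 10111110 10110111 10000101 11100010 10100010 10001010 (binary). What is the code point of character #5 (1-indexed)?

Offset 0: leading byte 0xF0 = 11110000 → 4-byte char #1 = F0 9F 98 B1.
Offset 4: leading byte 0xE7 = 11100111 → 3-byte char #2 = E7 B7 BA.
Offset 7: leading byte 0xEC = 11101100 → 3-byte char #3 = EC A1 96.
Offset 10: leading byte 0xE2 = 11100010 → 3-byte char #4 = E2 8A B4.
Offset 13: leading byte 0xD0 = 11010000 → 2-byte char #5 = D0 B8.
Leading byte 0xD0 = 11010000 matches 110xxxxx → 2-byte sequence.
Byte 1: 0xD0 = 11010000, payload 10000 (5 bits).
Byte 2: 0xB8 = 10111000 (10xxxxxx ✓), payload 111000.
Concatenate: 10000111000 = 0x438 (11 bits → U+0438).

U+0438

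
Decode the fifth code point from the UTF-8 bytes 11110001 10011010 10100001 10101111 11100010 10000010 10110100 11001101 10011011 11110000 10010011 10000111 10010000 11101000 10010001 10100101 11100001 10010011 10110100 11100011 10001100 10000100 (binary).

Offset 0: leading byte 0xF1 = 11110001 → 4-byte char #1 = F1 9A A1 AF.
Offset 4: leading byte 0xE2 = 11100010 → 3-byte char #2 = E2 82 B4.
Offset 7: leading byte 0xCD = 11001101 → 2-byte char #3 = CD 9B.
Offset 9: leading byte 0xF0 = 11110000 → 4-byte char #4 = F0 93 87 90.
Offset 13: leading byte 0xE8 = 11101000 → 3-byte char #5 = E8 91 A5.
Leading byte 0xE8 = 11101000 matches 1110xxxx → 3-byte sequence.
Byte 1: 0xE8 = 11101000, payload 1000 (4 bits).
Byte 2: 0x91 = 10010001 (10xxxxxx ✓), payload 010001.
Byte 3: 0xA5 = 10100101 (10xxxxxx ✓), payload 100101.
Concatenate: 1000010001100101 = 0x8465 (16 bits → U+8465).

U+8465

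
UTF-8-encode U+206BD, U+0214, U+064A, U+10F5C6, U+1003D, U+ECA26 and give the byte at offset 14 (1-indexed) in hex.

0x90

1-indexed offset 14 is 0-indexed offset 13.
U+206BD → 4-byte form F0 A0 9A BD at offsets 0–3.
U+0214 → 2-byte form C8 94 at offsets 4–5.
U+064A → 2-byte form D9 8A at offsets 6–7.
U+10F5C6 → 4-byte form F4 8F 97 86 at offsets 8–11.
U+1003D → 4-byte form F0 90 80 BD at offsets 12–15.
Offset 13 falls in char 5's range; it's byte 2 of F0 90 80 BD = 0x90.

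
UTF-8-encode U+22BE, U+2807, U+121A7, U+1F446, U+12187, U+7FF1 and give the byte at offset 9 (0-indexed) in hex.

U+22BE → 3-byte form E2 8A BE at offsets 0–2.
U+2807 → 3-byte form E2 A0 87 at offsets 3–5.
U+121A7 → 4-byte form F0 92 86 A7 at offsets 6–9.
Offset 9 falls in char 3's range; it's byte 4 of F0 92 86 A7 = 0xA7.

0xA7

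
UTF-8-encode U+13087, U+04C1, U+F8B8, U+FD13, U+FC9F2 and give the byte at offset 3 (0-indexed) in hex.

U+13087 → 4-byte form F0 93 82 87 at offsets 0–3.
Offset 3 falls in char 1's range; it's byte 4 of F0 93 82 87 = 0x87.

0x87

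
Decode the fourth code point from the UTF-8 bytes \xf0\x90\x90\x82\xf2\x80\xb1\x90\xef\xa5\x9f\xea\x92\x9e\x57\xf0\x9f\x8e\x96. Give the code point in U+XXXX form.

U+A49E

Offset 0: leading byte 0xF0 = 11110000 → 4-byte char #1 = F0 90 90 82.
Offset 4: leading byte 0xF2 = 11110010 → 4-byte char #2 = F2 80 B1 90.
Offset 8: leading byte 0xEF = 11101111 → 3-byte char #3 = EF A5 9F.
Offset 11: leading byte 0xEA = 11101010 → 3-byte char #4 = EA 92 9E.
Leading byte 0xEA = 11101010 matches 1110xxxx → 3-byte sequence.
Byte 1: 0xEA = 11101010, payload 1010 (4 bits).
Byte 2: 0x92 = 10010010 (10xxxxxx ✓), payload 010010.
Byte 3: 0x9E = 10011110 (10xxxxxx ✓), payload 011110.
Concatenate: 1010010010011110 = 0xA49E (16 bits → U+A49E).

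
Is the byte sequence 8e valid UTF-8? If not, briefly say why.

Byte 0x8E = 10001110 has the form 10xxxxxx — a continuation byte — but there is no preceding leading byte.

invalid (continuation byte with no leading byte)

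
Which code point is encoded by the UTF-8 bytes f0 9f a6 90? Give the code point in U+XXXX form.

U+1F990

Leading byte 0xF0 = 11110000 matches 11110xxx → 4-byte sequence.
Byte 1: 0xF0 = 11110000, payload 000 (3 bits).
Byte 2: 0x9F = 10011111 (10xxxxxx ✓), payload 011111.
Byte 3: 0xA6 = 10100110 (10xxxxxx ✓), payload 100110.
Byte 4: 0x90 = 10010000 (10xxxxxx ✓), payload 010000.
Concatenate: 000011111100110010000 = 0x1F990 (21 bits → U+1F990).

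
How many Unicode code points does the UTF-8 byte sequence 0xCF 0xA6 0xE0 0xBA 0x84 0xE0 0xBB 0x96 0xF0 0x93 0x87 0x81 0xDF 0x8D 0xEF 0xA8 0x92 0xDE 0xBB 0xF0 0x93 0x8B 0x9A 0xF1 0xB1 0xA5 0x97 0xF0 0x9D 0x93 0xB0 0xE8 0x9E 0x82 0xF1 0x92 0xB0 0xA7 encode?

12

Byte at offset 0: 0xCF = 11001111 → 2-byte char (#1). Advance 2.
Byte at offset 2: 0xE0 = 11100000 → 3-byte char (#2). Advance 3.
Byte at offset 5: 0xE0 = 11100000 → 3-byte char (#3). Advance 3.
Byte at offset 8: 0xF0 = 11110000 → 4-byte char (#4). Advance 4.
Byte at offset 12: 0xDF = 11011111 → 2-byte char (#5). Advance 2.
Byte at offset 14: 0xEF = 11101111 → 3-byte char (#6). Advance 3.
Byte at offset 17: 0xDE = 11011110 → 2-byte char (#7). Advance 2.
Byte at offset 19: 0xF0 = 11110000 → 4-byte char (#8). Advance 4.
Byte at offset 23: 0xF1 = 11110001 → 4-byte char (#9). Advance 4.
Byte at offset 27: 0xF0 = 11110000 → 4-byte char (#10). Advance 4.
Byte at offset 31: 0xE8 = 11101000 → 3-byte char (#11). Advance 3.
Byte at offset 34: 0xF1 = 11110001 → 4-byte char (#12). Advance 4.
Reached end at offset 38 after 12 code points.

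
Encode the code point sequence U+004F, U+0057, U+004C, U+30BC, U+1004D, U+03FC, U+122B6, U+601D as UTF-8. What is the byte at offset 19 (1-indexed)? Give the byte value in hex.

0x9D

1-indexed offset 19 is 0-indexed offset 18.
U+004F → 1-byte form 4F at offsets 0–0.
U+0057 → 1-byte form 57 at offsets 1–1.
U+004C → 1-byte form 4C at offsets 2–2.
U+30BC → 3-byte form E3 82 BC at offsets 3–5.
U+1004D → 4-byte form F0 90 81 8D at offsets 6–9.
U+03FC → 2-byte form CF BC at offsets 10–11.
U+122B6 → 4-byte form F0 92 8A B6 at offsets 12–15.
U+601D → 3-byte form E6 80 9D at offsets 16–18.
Offset 18 falls in char 8's range; it's byte 3 of E6 80 9D = 0x9D.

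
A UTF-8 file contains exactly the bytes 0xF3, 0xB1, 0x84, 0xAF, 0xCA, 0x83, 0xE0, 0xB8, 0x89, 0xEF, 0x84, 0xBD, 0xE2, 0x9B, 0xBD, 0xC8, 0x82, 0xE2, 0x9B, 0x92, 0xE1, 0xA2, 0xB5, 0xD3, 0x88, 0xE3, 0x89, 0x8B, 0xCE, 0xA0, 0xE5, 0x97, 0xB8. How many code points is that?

Byte at offset 0: 0xF3 = 11110011 → 4-byte char (#1). Advance 4.
Byte at offset 4: 0xCA = 11001010 → 2-byte char (#2). Advance 2.
Byte at offset 6: 0xE0 = 11100000 → 3-byte char (#3). Advance 3.
Byte at offset 9: 0xEF = 11101111 → 3-byte char (#4). Advance 3.
Byte at offset 12: 0xE2 = 11100010 → 3-byte char (#5). Advance 3.
Byte at offset 15: 0xC8 = 11001000 → 2-byte char (#6). Advance 2.
Byte at offset 17: 0xE2 = 11100010 → 3-byte char (#7). Advance 3.
Byte at offset 20: 0xE1 = 11100001 → 3-byte char (#8). Advance 3.
Byte at offset 23: 0xD3 = 11010011 → 2-byte char (#9). Advance 2.
Byte at offset 25: 0xE3 = 11100011 → 3-byte char (#10). Advance 3.
Byte at offset 28: 0xCE = 11001110 → 2-byte char (#11). Advance 2.
Byte at offset 30: 0xE5 = 11100101 → 3-byte char (#12). Advance 3.
Reached end at offset 33 after 12 code points.

12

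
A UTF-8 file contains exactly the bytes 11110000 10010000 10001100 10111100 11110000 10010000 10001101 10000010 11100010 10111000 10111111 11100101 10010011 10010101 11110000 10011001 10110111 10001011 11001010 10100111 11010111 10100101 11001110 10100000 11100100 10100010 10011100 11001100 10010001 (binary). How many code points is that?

Byte at offset 0: 0xF0 = 11110000 → 4-byte char (#1). Advance 4.
Byte at offset 4: 0xF0 = 11110000 → 4-byte char (#2). Advance 4.
Byte at offset 8: 0xE2 = 11100010 → 3-byte char (#3). Advance 3.
Byte at offset 11: 0xE5 = 11100101 → 3-byte char (#4). Advance 3.
Byte at offset 14: 0xF0 = 11110000 → 4-byte char (#5). Advance 4.
Byte at offset 18: 0xCA = 11001010 → 2-byte char (#6). Advance 2.
Byte at offset 20: 0xD7 = 11010111 → 2-byte char (#7). Advance 2.
Byte at offset 22: 0xCE = 11001110 → 2-byte char (#8). Advance 2.
Byte at offset 24: 0xE4 = 11100100 → 3-byte char (#9). Advance 3.
Byte at offset 27: 0xCC = 11001100 → 2-byte char (#10). Advance 2.
Reached end at offset 29 after 10 code points.

10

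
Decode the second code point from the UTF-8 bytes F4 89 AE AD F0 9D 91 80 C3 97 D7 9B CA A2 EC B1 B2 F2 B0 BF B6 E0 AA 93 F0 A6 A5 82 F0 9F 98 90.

Offset 0: leading byte 0xF4 = 11110100 → 4-byte char #1 = F4 89 AE AD.
Offset 4: leading byte 0xF0 = 11110000 → 4-byte char #2 = F0 9D 91 80.
Leading byte 0xF0 = 11110000 matches 11110xxx → 4-byte sequence.
Byte 1: 0xF0 = 11110000, payload 000 (3 bits).
Byte 2: 0x9D = 10011101 (10xxxxxx ✓), payload 011101.
Byte 3: 0x91 = 10010001 (10xxxxxx ✓), payload 010001.
Byte 4: 0x80 = 10000000 (10xxxxxx ✓), payload 000000.
Concatenate: 000011101010001000000 = 0x1D440 (21 bits → U+1D440).

U+1D440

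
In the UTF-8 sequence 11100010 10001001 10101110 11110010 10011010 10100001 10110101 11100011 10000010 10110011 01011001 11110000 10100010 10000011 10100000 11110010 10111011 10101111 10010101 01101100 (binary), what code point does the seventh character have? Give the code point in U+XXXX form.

Offset 0: leading byte 0xE2 = 11100010 → 3-byte char #1 = E2 89 AE.
Offset 3: leading byte 0xF2 = 11110010 → 4-byte char #2 = F2 9A A1 B5.
Offset 7: leading byte 0xE3 = 11100011 → 3-byte char #3 = E3 82 B3.
Offset 10: leading byte 0x59 = 01011001 → 1-byte char #4 = 59.
Offset 11: leading byte 0xF0 = 11110000 → 4-byte char #5 = F0 A2 83 A0.
Offset 15: leading byte 0xF2 = 11110010 → 4-byte char #6 = F2 BB AF 95.
Offset 19: leading byte 0x6C = 01101100 → 1-byte char #7 = 6C.
Leading byte 0x6C = 01101100 matches 0xxxxxxx → 1-byte sequence.
Byte 1: 0x6C = 01101100, payload 1101100 (7 bits).
Concatenate: 1101100 = 0x6C (7 bits → U+006C).

U+006C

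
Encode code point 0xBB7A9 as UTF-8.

F2 BB 9E A9

U+BB7A9 = 0xBB7A9 = 767913 decimal. In range U+10000–U+10FFFF → 4-byte form: 11110xxx 10xxxxxx 10xxxxxx 10xxxxxx.
Binary (21 bits): 010111011011110101001.
Split 3+6+6+6: 010 | 111011 | 011110 | 101001.
Byte 1: 11110010 = 0xF2.
Byte 2: 10111011 = 0xBB.
Byte 3: 10011110 = 0x9E.
Byte 4: 10101001 = 0xA9.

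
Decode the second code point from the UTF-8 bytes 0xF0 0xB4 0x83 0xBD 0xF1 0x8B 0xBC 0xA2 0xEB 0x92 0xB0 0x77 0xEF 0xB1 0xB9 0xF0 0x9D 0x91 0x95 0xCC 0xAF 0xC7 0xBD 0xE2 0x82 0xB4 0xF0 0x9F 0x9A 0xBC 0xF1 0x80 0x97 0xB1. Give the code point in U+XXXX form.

Offset 0: leading byte 0xF0 = 11110000 → 4-byte char #1 = F0 B4 83 BD.
Offset 4: leading byte 0xF1 = 11110001 → 4-byte char #2 = F1 8B BC A2.
Leading byte 0xF1 = 11110001 matches 11110xxx → 4-byte sequence.
Byte 1: 0xF1 = 11110001, payload 001 (3 bits).
Byte 2: 0x8B = 10001011 (10xxxxxx ✓), payload 001011.
Byte 3: 0xBC = 10111100 (10xxxxxx ✓), payload 111100.
Byte 4: 0xA2 = 10100010 (10xxxxxx ✓), payload 100010.
Concatenate: 001001011111100100010 = 0x4BF22 (21 bits → U+4BF22).

U+4BF22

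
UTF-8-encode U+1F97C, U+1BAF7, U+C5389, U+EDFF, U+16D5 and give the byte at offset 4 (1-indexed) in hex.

0xBC

1-indexed offset 4 is 0-indexed offset 3.
U+1F97C → 4-byte form F0 9F A5 BC at offsets 0–3.
Offset 3 falls in char 1's range; it's byte 4 of F0 9F A5 BC = 0xBC.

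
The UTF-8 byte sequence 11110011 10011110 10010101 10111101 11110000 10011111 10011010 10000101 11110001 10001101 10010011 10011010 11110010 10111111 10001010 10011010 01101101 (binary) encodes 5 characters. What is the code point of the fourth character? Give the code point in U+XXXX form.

Offset 0: leading byte 0xF3 = 11110011 → 4-byte char #1 = F3 9E 95 BD.
Offset 4: leading byte 0xF0 = 11110000 → 4-byte char #2 = F0 9F 9A 85.
Offset 8: leading byte 0xF1 = 11110001 → 4-byte char #3 = F1 8D 93 9A.
Offset 12: leading byte 0xF2 = 11110010 → 4-byte char #4 = F2 BF 8A 9A.
Leading byte 0xF2 = 11110010 matches 11110xxx → 4-byte sequence.
Byte 1: 0xF2 = 11110010, payload 010 (3 bits).
Byte 2: 0xBF = 10111111 (10xxxxxx ✓), payload 111111.
Byte 3: 0x8A = 10001010 (10xxxxxx ✓), payload 001010.
Byte 4: 0x9A = 10011010 (10xxxxxx ✓), payload 011010.
Concatenate: 010111111001010011010 = 0xBF29A (21 bits → U+BF29A).

U+BF29A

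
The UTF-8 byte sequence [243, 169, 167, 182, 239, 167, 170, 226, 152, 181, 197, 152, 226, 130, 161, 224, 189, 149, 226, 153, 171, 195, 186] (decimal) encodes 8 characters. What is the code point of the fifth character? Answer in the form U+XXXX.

U+20A1

Offset 0: leading byte 0xF3 = 11110011 → 4-byte char #1 = F3 A9 A7 B6.
Offset 4: leading byte 0xEF = 11101111 → 3-byte char #2 = EF A7 AA.
Offset 7: leading byte 0xE2 = 11100010 → 3-byte char #3 = E2 98 B5.
Offset 10: leading byte 0xC5 = 11000101 → 2-byte char #4 = C5 98.
Offset 12: leading byte 0xE2 = 11100010 → 3-byte char #5 = E2 82 A1.
Leading byte 0xE2 = 11100010 matches 1110xxxx → 3-byte sequence.
Byte 1: 0xE2 = 11100010, payload 0010 (4 bits).
Byte 2: 0x82 = 10000010 (10xxxxxx ✓), payload 000010.
Byte 3: 0xA1 = 10100001 (10xxxxxx ✓), payload 100001.
Concatenate: 0010000010100001 = 0x20A1 (16 bits → U+20A1).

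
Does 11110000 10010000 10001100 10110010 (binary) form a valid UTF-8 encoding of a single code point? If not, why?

Leading byte 0xF0 = 11110000 → 4-byte form.
Continuation bytes 0x90=10010000, 0x8C=10001100, 0xB2=10110010 all match 10xxxxxx.
Decoded value 0x10332 is ≥ 0x10000 (shortest form) and not a surrogate.

valid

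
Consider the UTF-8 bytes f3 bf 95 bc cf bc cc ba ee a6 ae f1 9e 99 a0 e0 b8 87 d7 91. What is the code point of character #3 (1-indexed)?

U+033A

Offset 0: leading byte 0xF3 = 11110011 → 4-byte char #1 = F3 BF 95 BC.
Offset 4: leading byte 0xCF = 11001111 → 2-byte char #2 = CF BC.
Offset 6: leading byte 0xCC = 11001100 → 2-byte char #3 = CC BA.
Leading byte 0xCC = 11001100 matches 110xxxxx → 2-byte sequence.
Byte 1: 0xCC = 11001100, payload 01100 (5 bits).
Byte 2: 0xBA = 10111010 (10xxxxxx ✓), payload 111010.
Concatenate: 01100111010 = 0x33A (11 bits → U+033A).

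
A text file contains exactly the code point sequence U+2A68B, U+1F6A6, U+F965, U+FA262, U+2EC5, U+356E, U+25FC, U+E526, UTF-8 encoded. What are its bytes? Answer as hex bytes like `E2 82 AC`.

U+2A68B: 4-byte form → F0 AA 9A 8B.
U+1F6A6: 4-byte form → F0 9F 9A A6.
U+F965: 3-byte form → EF A5 A5.
U+FA262: 4-byte form → F3 BA 89 A2.
U+2EC5: 3-byte form → E2 BB 85.
U+356E: 3-byte form → E3 95 AE.
U+25FC: 3-byte form → E2 97 BC.
U+E526: 3-byte form → EE 94 A6.
Concatenated (27 bytes): F0 AA 9A 8B F0 9F 9A A6 EF A5 A5 F3 BA 89 A2 E2 BB 85 E3 95 AE E2 97 BC EE 94 A6.

F0 AA 9A 8B F0 9F 9A A6 EF A5 A5 F3 BA 89 A2 E2 BB 85 E3 95 AE E2 97 BC EE 94 A6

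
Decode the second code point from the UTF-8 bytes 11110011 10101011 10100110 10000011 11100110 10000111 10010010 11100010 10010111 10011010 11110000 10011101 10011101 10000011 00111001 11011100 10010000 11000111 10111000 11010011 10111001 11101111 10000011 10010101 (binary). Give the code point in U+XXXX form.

Offset 0: leading byte 0xF3 = 11110011 → 4-byte char #1 = F3 AB A6 83.
Offset 4: leading byte 0xE6 = 11100110 → 3-byte char #2 = E6 87 92.
Leading byte 0xE6 = 11100110 matches 1110xxxx → 3-byte sequence.
Byte 1: 0xE6 = 11100110, payload 0110 (4 bits).
Byte 2: 0x87 = 10000111 (10xxxxxx ✓), payload 000111.
Byte 3: 0x92 = 10010010 (10xxxxxx ✓), payload 010010.
Concatenate: 0110000111010010 = 0x61D2 (16 bits → U+61D2).

U+61D2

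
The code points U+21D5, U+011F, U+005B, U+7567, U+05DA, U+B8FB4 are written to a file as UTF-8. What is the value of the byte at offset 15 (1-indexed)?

1-indexed offset 15 is 0-indexed offset 14.
U+21D5 → 3-byte form E2 87 95 at offsets 0–2.
U+011F → 2-byte form C4 9F at offsets 3–4.
U+005B → 1-byte form 5B at offsets 5–5.
U+7567 → 3-byte form E7 95 A7 at offsets 6–8.
U+05DA → 2-byte form D7 9A at offsets 9–10.
U+B8FB4 → 4-byte form F2 B8 BE B4 at offsets 11–14.
Offset 14 falls in char 6's range; it's byte 4 of F2 B8 BE B4 = 0xB4.

0xB4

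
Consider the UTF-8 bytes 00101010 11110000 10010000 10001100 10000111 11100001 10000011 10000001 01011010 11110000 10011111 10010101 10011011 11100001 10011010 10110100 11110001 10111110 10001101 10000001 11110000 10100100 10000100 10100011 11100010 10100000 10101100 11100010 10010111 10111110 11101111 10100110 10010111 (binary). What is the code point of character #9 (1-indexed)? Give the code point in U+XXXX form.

U+282C

Offset 0: leading byte 0x2A = 00101010 → 1-byte char #1 = 2A.
Offset 1: leading byte 0xF0 = 11110000 → 4-byte char #2 = F0 90 8C 87.
Offset 5: leading byte 0xE1 = 11100001 → 3-byte char #3 = E1 83 81.
Offset 8: leading byte 0x5A = 01011010 → 1-byte char #4 = 5A.
Offset 9: leading byte 0xF0 = 11110000 → 4-byte char #5 = F0 9F 95 9B.
Offset 13: leading byte 0xE1 = 11100001 → 3-byte char #6 = E1 9A B4.
Offset 16: leading byte 0xF1 = 11110001 → 4-byte char #7 = F1 BE 8D 81.
Offset 20: leading byte 0xF0 = 11110000 → 4-byte char #8 = F0 A4 84 A3.
Offset 24: leading byte 0xE2 = 11100010 → 3-byte char #9 = E2 A0 AC.
Leading byte 0xE2 = 11100010 matches 1110xxxx → 3-byte sequence.
Byte 1: 0xE2 = 11100010, payload 0010 (4 bits).
Byte 2: 0xA0 = 10100000 (10xxxxxx ✓), payload 100000.
Byte 3: 0xAC = 10101100 (10xxxxxx ✓), payload 101100.
Concatenate: 0010100000101100 = 0x282C (16 bits → U+282C).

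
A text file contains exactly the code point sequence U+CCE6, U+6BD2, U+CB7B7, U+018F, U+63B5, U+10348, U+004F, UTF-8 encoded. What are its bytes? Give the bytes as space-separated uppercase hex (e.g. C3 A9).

U+CCE6: 3-byte form → EC B3 A6.
U+6BD2: 3-byte form → E6 AF 92.
U+CB7B7: 4-byte form → F3 8B 9E B7.
U+018F: 2-byte form → C6 8F.
U+63B5: 3-byte form → E6 8E B5.
U+10348: 4-byte form → F0 90 8D 88.
U+004F: 1-byte form → 4F.
Concatenated (20 bytes): EC B3 A6 E6 AF 92 F3 8B 9E B7 C6 8F E6 8E B5 F0 90 8D 88 4F.

EC B3 A6 E6 AF 92 F3 8B 9E B7 C6 8F E6 8E B5 F0 90 8D 88 4F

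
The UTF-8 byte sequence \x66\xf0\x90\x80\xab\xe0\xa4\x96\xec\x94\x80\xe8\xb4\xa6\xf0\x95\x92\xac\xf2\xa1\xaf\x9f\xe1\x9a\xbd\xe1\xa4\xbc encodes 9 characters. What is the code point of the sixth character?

Offset 0: leading byte 0x66 = 01100110 → 1-byte char #1 = 66.
Offset 1: leading byte 0xF0 = 11110000 → 4-byte char #2 = F0 90 80 AB.
Offset 5: leading byte 0xE0 = 11100000 → 3-byte char #3 = E0 A4 96.
Offset 8: leading byte 0xEC = 11101100 → 3-byte char #4 = EC 94 80.
Offset 11: leading byte 0xE8 = 11101000 → 3-byte char #5 = E8 B4 A6.
Offset 14: leading byte 0xF0 = 11110000 → 4-byte char #6 = F0 95 92 AC.
Leading byte 0xF0 = 11110000 matches 11110xxx → 4-byte sequence.
Byte 1: 0xF0 = 11110000, payload 000 (3 bits).
Byte 2: 0x95 = 10010101 (10xxxxxx ✓), payload 010101.
Byte 3: 0x92 = 10010010 (10xxxxxx ✓), payload 010010.
Byte 4: 0xAC = 10101100 (10xxxxxx ✓), payload 101100.
Concatenate: 000010101010010101100 = 0x154AC (21 bits → U+154AC).

U+154AC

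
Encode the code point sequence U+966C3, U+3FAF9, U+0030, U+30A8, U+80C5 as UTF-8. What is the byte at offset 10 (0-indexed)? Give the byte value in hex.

U+966C3 → 4-byte form F2 96 9B 83 at offsets 0–3.
U+3FAF9 → 4-byte form F0 BF AB B9 at offsets 4–7.
U+0030 → 1-byte form 30 at offsets 8–8.
U+30A8 → 3-byte form E3 82 A8 at offsets 9–11.
Offset 10 falls in char 4's range; it's byte 2 of E3 82 A8 = 0x82.

0x82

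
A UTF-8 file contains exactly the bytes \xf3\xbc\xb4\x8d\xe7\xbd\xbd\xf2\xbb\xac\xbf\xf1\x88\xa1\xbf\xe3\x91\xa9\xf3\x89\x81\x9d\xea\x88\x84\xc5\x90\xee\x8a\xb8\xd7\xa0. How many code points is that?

10

Byte at offset 0: 0xF3 = 11110011 → 4-byte char (#1). Advance 4.
Byte at offset 4: 0xE7 = 11100111 → 3-byte char (#2). Advance 3.
Byte at offset 7: 0xF2 = 11110010 → 4-byte char (#3). Advance 4.
Byte at offset 11: 0xF1 = 11110001 → 4-byte char (#4). Advance 4.
Byte at offset 15: 0xE3 = 11100011 → 3-byte char (#5). Advance 3.
Byte at offset 18: 0xF3 = 11110011 → 4-byte char (#6). Advance 4.
Byte at offset 22: 0xEA = 11101010 → 3-byte char (#7). Advance 3.
Byte at offset 25: 0xC5 = 11000101 → 2-byte char (#8). Advance 2.
Byte at offset 27: 0xEE = 11101110 → 3-byte char (#9). Advance 3.
Byte at offset 30: 0xD7 = 11010111 → 2-byte char (#10). Advance 2.
Reached end at offset 32 after 10 code points.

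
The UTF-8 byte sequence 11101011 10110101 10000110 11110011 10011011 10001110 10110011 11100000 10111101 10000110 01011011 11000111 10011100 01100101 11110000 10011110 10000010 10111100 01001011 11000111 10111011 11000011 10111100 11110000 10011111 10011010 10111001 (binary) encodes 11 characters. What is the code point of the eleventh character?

U+1F6B9

Offset 0: leading byte 0xEB = 11101011 → 3-byte char #1 = EB B5 86.
Offset 3: leading byte 0xF3 = 11110011 → 4-byte char #2 = F3 9B 8E B3.
Offset 7: leading byte 0xE0 = 11100000 → 3-byte char #3 = E0 BD 86.
Offset 10: leading byte 0x5B = 01011011 → 1-byte char #4 = 5B.
Offset 11: leading byte 0xC7 = 11000111 → 2-byte char #5 = C7 9C.
Offset 13: leading byte 0x65 = 01100101 → 1-byte char #6 = 65.
Offset 14: leading byte 0xF0 = 11110000 → 4-byte char #7 = F0 9E 82 BC.
Offset 18: leading byte 0x4B = 01001011 → 1-byte char #8 = 4B.
Offset 19: leading byte 0xC7 = 11000111 → 2-byte char #9 = C7 BB.
Offset 21: leading byte 0xC3 = 11000011 → 2-byte char #10 = C3 BC.
Offset 23: leading byte 0xF0 = 11110000 → 4-byte char #11 = F0 9F 9A B9.
Leading byte 0xF0 = 11110000 matches 11110xxx → 4-byte sequence.
Byte 1: 0xF0 = 11110000, payload 000 (3 bits).
Byte 2: 0x9F = 10011111 (10xxxxxx ✓), payload 011111.
Byte 3: 0x9A = 10011010 (10xxxxxx ✓), payload 011010.
Byte 4: 0xB9 = 10111001 (10xxxxxx ✓), payload 111001.
Concatenate: 000011111011010111001 = 0x1F6B9 (21 bits → U+1F6B9).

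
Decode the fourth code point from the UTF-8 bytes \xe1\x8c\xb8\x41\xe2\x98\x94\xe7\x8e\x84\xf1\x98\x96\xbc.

Offset 0: leading byte 0xE1 = 11100001 → 3-byte char #1 = E1 8C B8.
Offset 3: leading byte 0x41 = 01000001 → 1-byte char #2 = 41.
Offset 4: leading byte 0xE2 = 11100010 → 3-byte char #3 = E2 98 94.
Offset 7: leading byte 0xE7 = 11100111 → 3-byte char #4 = E7 8E 84.
Leading byte 0xE7 = 11100111 matches 1110xxxx → 3-byte sequence.
Byte 1: 0xE7 = 11100111, payload 0111 (4 bits).
Byte 2: 0x8E = 10001110 (10xxxxxx ✓), payload 001110.
Byte 3: 0x84 = 10000100 (10xxxxxx ✓), payload 000100.
Concatenate: 0111001110000100 = 0x7384 (16 bits → U+7384).

U+7384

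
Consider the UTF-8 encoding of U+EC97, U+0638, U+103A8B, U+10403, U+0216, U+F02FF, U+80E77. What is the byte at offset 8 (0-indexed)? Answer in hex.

U+EC97 → 3-byte form EE B2 97 at offsets 0–2.
U+0638 → 2-byte form D8 B8 at offsets 3–4.
U+103A8B → 4-byte form F4 83 AA 8B at offsets 5–8.
Offset 8 falls in char 3's range; it's byte 4 of F4 83 AA 8B = 0x8B.

0x8B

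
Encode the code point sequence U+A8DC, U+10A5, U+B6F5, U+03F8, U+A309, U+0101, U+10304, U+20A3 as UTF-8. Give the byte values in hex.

U+A8DC: 3-byte form → EA A3 9C.
U+10A5: 3-byte form → E1 82 A5.
U+B6F5: 3-byte form → EB 9B B5.
U+03F8: 2-byte form → CF B8.
U+A309: 3-byte form → EA 8C 89.
U+0101: 2-byte form → C4 81.
U+10304: 4-byte form → F0 90 8C 84.
U+20A3: 3-byte form → E2 82 A3.
Concatenated (23 bytes): EA A3 9C E1 82 A5 EB 9B B5 CF B8 EA 8C 89 C4 81 F0 90 8C 84 E2 82 A3.

EA A3 9C E1 82 A5 EB 9B B5 CF B8 EA 8C 89 C4 81 F0 90 8C 84 E2 82 A3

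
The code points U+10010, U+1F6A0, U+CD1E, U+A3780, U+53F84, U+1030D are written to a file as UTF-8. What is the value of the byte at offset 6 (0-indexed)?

U+10010 → 4-byte form F0 90 80 90 at offsets 0–3.
U+1F6A0 → 4-byte form F0 9F 9A A0 at offsets 4–7.
Offset 6 falls in char 2's range; it's byte 3 of F0 9F 9A A0 = 0x9A.

0x9A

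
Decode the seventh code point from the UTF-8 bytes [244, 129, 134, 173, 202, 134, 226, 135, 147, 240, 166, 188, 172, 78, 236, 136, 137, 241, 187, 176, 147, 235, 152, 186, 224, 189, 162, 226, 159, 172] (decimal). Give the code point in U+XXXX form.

Offset 0: leading byte 0xF4 = 11110100 → 4-byte char #1 = F4 81 86 AD.
Offset 4: leading byte 0xCA = 11001010 → 2-byte char #2 = CA 86.
Offset 6: leading byte 0xE2 = 11100010 → 3-byte char #3 = E2 87 93.
Offset 9: leading byte 0xF0 = 11110000 → 4-byte char #4 = F0 A6 BC AC.
Offset 13: leading byte 0x4E = 01001110 → 1-byte char #5 = 4E.
Offset 14: leading byte 0xEC = 11101100 → 3-byte char #6 = EC 88 89.
Offset 17: leading byte 0xF1 = 11110001 → 4-byte char #7 = F1 BB B0 93.
Leading byte 0xF1 = 11110001 matches 11110xxx → 4-byte sequence.
Byte 1: 0xF1 = 11110001, payload 001 (3 bits).
Byte 2: 0xBB = 10111011 (10xxxxxx ✓), payload 111011.
Byte 3: 0xB0 = 10110000 (10xxxxxx ✓), payload 110000.
Byte 4: 0x93 = 10010011 (10xxxxxx ✓), payload 010011.
Concatenate: 001111011110000010011 = 0x7BC13 (21 bits → U+7BC13).

U+7BC13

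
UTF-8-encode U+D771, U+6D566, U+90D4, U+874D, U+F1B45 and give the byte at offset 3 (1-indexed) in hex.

0xB1

1-indexed offset 3 is 0-indexed offset 2.
U+D771 → 3-byte form ED 9D B1 at offsets 0–2.
Offset 2 falls in char 1's range; it's byte 3 of ED 9D B1 = 0xB1.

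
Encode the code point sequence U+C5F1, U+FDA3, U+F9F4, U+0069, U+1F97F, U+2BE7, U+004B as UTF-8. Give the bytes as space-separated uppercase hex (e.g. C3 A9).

U+C5F1: 3-byte form → EC 97 B1.
U+FDA3: 3-byte form → EF B6 A3.
U+F9F4: 3-byte form → EF A7 B4.
U+0069: 1-byte form → 69.
U+1F97F: 4-byte form → F0 9F A5 BF.
U+2BE7: 3-byte form → E2 AF A7.
U+004B: 1-byte form → 4B.
Concatenated (18 bytes): EC 97 B1 EF B6 A3 EF A7 B4 69 F0 9F A5 BF E2 AF A7 4B.

EC 97 B1 EF B6 A3 EF A7 B4 69 F0 9F A5 BF E2 AF A7 4B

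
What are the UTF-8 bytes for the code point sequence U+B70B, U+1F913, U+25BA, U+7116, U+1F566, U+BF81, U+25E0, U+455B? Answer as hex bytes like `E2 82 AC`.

U+B70B: 3-byte form → EB 9C 8B.
U+1F913: 4-byte form → F0 9F A4 93.
U+25BA: 3-byte form → E2 96 BA.
U+7116: 3-byte form → E7 84 96.
U+1F566: 4-byte form → F0 9F 95 A6.
U+BF81: 3-byte form → EB BE 81.
U+25E0: 3-byte form → E2 97 A0.
U+455B: 3-byte form → E4 95 9B.
Concatenated (26 bytes): EB 9C 8B F0 9F A4 93 E2 96 BA E7 84 96 F0 9F 95 A6 EB BE 81 E2 97 A0 E4 95 9B.

EB 9C 8B F0 9F A4 93 E2 96 BA E7 84 96 F0 9F 95 A6 EB BE 81 E2 97 A0 E4 95 9B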